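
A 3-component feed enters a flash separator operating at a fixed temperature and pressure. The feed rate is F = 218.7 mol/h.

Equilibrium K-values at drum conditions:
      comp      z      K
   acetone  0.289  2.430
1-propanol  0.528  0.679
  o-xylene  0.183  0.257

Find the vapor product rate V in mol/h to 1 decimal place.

Rachford–Rice: g(ψ) = Σ zᵢ(Kᵢ−1)/(1+ψ(Kᵢ−1)) = 0.
Feasibility: ΣzᵢKᵢ = 1.108, Σzᵢ/Kᵢ = 1.609 — both > 1, two phases present.
Newton–Raphson from ψ = 0.5:
  ψ = 0.500: g = -0.1773, g' = -0.534 → ψ = 0.168
  ψ = 0.168: g = -0.0013, g' = -0.577 → ψ = 0.166
Converged at ψ = 0.166.
Then V = ψ·F = 0.1658·218.7 = 36.3 mol/h and L = F − V = 182.4 mol/h.

V = 36.3 mol/h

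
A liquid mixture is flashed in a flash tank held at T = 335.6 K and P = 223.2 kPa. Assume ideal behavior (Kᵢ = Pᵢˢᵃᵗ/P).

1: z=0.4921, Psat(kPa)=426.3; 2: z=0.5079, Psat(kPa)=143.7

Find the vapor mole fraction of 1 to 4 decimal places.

Raoult's law: Kᵢ = Pᵢˢᵃᵗ/P = Pᵢˢᵃᵗ/223.2.
  K_1 = 426.3/223.2 = 1.909946, K_2 = 143.7/223.2 = 0.643817
Newton–Raphson from ψ = 0.5:
  ψ = 0.5000: g = 0.08766, g' = -0.2879 → ψ = 0.8045
  ψ = 0.8045: g = 0.00496, g' = -0.2624 → ψ = 0.8234
Converged at ψ = 0.8234.
Compositions from xᵢ = zᵢ/(1+ψ(Kᵢ−1)), yᵢ = Kᵢxᵢ:
  1: x = 0.2813, y = 0.5373
  2: x = 0.7187, y = 0.4627

y_1 = 0.5373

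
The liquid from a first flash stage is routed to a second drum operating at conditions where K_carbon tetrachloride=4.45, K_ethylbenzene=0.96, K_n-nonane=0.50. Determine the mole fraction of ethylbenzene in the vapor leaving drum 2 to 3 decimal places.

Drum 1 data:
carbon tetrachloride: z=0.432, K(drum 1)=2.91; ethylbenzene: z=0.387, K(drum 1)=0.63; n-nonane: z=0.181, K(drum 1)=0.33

y_ethylbenzene (drum 2) = 0.488

Drum 1:
Rachford–Rice: g(ψ₁) = Σ zᵢ(Kᵢ−1)/(1+ψ₁(Kᵢ−1)) = 0.
Check two-phase: ΣzᵢKᵢ = 1.561 > 1 and Σzᵢ/Kᵢ = 1.311 > 1, so g(0) = 0.561 > 0 and g(1) = -0.311 < 0.
Newton iteration, ψ₁⁰ = 0.5:
  ψ₁ = 0.500: g = 0.0640, g' = -0.676 → ψ₁ = 0.595
  ψ₁ = 0.595: g = 0.0011, g' = -0.657 → ψ₁ = 0.596
Converged at ψ₁ = 0.596.
Drum-1 compositions:
  carbon tetrachloride: x = 0.202, y = 0.588
  ethylbenzene: x = 0.497, y = 0.313
  n-nonane: x = 0.301, y = 0.099
Drum-2 feed = drum-1 liquid: z₂ = (0.2019, 0.4966, 0.3015).
Drum 2:
Let ψ₂ = V/F and solve Σ zᵢ(Kᵢ−1)/(1+ψ₂(Kᵢ−1)) = 0.
Check two-phase: ΣzᵢKᵢ = 1.526 > 1 and Σzᵢ/Kᵢ = 1.166 > 1, so g(0) = 0.526 > 0 and g(1) = -0.166 < 0.
Newton iteration, ψ₂⁰ = 0.5:
  ψ₂ = 0.500: g = 0.0344, g' = -0.459 → ψ₂ = 0.575
  ψ₂ = 0.575: g = 0.0016, g' = -0.419 → ψ₂ = 0.579
Converged at ψ₂ = 0.579.
  carbon tetrachloride: x = 0.067, y = 0.300
  ethylbenzene: x = 0.508, y = 0.488
  n-nonane: x = 0.424, y = 0.212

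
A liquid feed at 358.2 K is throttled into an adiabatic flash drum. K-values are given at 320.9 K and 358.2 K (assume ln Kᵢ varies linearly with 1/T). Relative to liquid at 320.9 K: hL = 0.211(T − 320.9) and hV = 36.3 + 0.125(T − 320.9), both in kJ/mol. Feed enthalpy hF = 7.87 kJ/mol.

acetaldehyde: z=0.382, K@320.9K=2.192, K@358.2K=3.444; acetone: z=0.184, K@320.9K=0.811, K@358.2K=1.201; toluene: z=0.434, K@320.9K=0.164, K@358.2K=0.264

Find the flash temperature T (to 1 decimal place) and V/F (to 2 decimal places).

Adiabatic flash: solve Rachford–Rice at each trial T, then check hF = ψ·hV(T) + (1−ψ)·hL(T).
  T = 320.9 K: K = (2.192, 0.811, 0.164), RR gives ψ = 0.070, H_out = 2.526 kJ/mol
  T = 358.2 K: K = (3.444, 1.201, 0.264), RR gives ψ = 0.451, H_out = 22.791 kJ/mol
  T = 339.5 K: K = (2.780, 0.997, 0.211), RR gives ψ = 0.294, H_out = 14.119 kJ/mol
  T = 330.2 K: K = (2.477, 0.902, 0.187), RR gives ψ = 0.195, H_out = 8.886 kJ/mol
  T = 325.5 K: K = (2.331, 0.855, 0.175), RR gives ψ = 0.136, H_out = 5.851 kJ/mol
  T = 327.9 K: K = (2.405, 0.879, 0.181), RR gives ψ = 0.167, H_out = 7.440 kJ/mol
Linear interpolation between T = 327.9 (H_out = 7.440) and T = 330.2 (H_out = 8.886) on hF = 7.87 gives T ≈ 328.6 K, at which ψ = 0.18.

T = 328.6 K, V/F = 0.18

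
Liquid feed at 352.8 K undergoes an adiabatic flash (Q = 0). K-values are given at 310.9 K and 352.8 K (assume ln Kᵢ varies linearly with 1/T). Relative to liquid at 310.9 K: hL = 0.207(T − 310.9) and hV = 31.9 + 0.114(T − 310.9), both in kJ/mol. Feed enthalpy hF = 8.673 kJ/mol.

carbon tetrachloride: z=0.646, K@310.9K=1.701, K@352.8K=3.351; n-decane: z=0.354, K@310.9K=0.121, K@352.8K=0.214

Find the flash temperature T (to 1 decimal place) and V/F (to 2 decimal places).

Adiabatic flash: solve Rachford–Rice at each trial T, then check hF = ψ·hV(T) + (1−ψ)·hL(T).
  T = 310.9 K: K = (1.701, 0.121), RR gives ψ = 0.230, H_out = 7.335 kJ/mol
  T = 352.8 K: K = (3.351, 0.214), RR gives ψ = 0.671, H_out = 27.472 kJ/mol
  T = 331.9 K: K = (2.441, 0.164), RR gives ψ = 0.527, H_out = 20.130 kJ/mol
  T = 321.4 K: K = (2.050, 0.142), RR gives ψ = 0.415, H_out = 15.016 kJ/mol
  T = 316.1 K: K = (1.868, 0.131), RR gives ψ = 0.336, H_out = 11.624 kJ/mol
  T = 313.5 K: K = (1.783, 0.126), RR gives ψ = 0.287, H_out = 9.631 kJ/mol
  T = 312.2 K: K = (1.742, 0.123), RR gives ψ = 0.260, H_out = 8.526 kJ/mol
Linear interpolation between T = 312.2 (H_out = 8.526) and T = 313.5 (H_out = 9.631) on hF = 8.673 gives T ≈ 312.4 K, at which ψ = 0.26.

T = 312.4 K, V/F = 0.26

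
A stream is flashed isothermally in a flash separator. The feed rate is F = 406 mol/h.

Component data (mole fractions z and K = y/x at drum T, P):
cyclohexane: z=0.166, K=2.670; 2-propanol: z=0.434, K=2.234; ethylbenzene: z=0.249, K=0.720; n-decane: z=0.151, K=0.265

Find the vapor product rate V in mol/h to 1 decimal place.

V = 339.6 mol/h

Rachford–Rice: g(V/F) = Σ zᵢ(Kᵢ−1)/(1+V/F(Kᵢ−1)) = 0.
g(0) = ΣzᵢKᵢ − 1 = 0.632 and g(1) = 1 − Σzᵢ/Kᵢ = -0.172, so a root lies in (0, 1).
Iterate (Newton) starting at V/F = 0.46:
  V/F = 0.460: g = 0.2507, g' = -0.629 → V/F = 0.859
  V/F = 0.859: g = -0.0187, g' = -0.867 → V/F = 0.837
  V/F = 0.837: g = -0.0005, g' = -0.825 → V/F = 0.836
Converged at V/F = 0.836.
Then V = V/F·F = 0.8365·406 = 339.6 mol/h and L = F − V = 66.4 mol/h.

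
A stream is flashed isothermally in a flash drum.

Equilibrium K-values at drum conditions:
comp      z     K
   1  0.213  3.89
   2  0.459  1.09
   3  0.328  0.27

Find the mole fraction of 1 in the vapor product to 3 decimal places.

y_1 = 0.393

Rachford–Rice: g(V/F) = Σ zᵢ(Kᵢ−1)/(1+V/F(Kᵢ−1)) = 0.
Feasibility: ΣzᵢKᵢ = 1.417, Σzᵢ/Kᵢ = 1.691 — both > 1, two phases present.
Newton–Raphson from V/F = 0.5:
  V/F = 0.500: g = -0.0858, g' = -0.734 → V/F = 0.383
Converged at V/F = 0.383.
Compositions from xᵢ = zᵢ/(1+V/F(Kᵢ−1)), yᵢ = Kᵢxᵢ:
  1: x = 0.101, y = 0.393
  2: x = 0.444, y = 0.484
  3: x = 0.455, y = 0.123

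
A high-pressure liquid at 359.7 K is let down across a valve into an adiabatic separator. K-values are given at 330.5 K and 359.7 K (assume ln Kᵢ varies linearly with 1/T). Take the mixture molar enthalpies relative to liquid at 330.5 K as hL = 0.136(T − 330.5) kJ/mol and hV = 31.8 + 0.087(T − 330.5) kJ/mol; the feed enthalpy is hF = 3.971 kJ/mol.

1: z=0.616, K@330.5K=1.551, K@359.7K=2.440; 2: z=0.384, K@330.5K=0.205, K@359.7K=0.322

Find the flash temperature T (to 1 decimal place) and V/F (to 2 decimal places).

T = 331.7 K, V/F = 0.12

Adiabatic flash: solve Rachford–Rice at each trial T, then check hF = ψ·hV(T) + (1−ψ)·hL(T).
  T = 330.5 K: K = (1.551, 0.205), RR gives ψ = 0.078, H_out = 2.478 kJ/mol
  T = 359.7 K: K = (2.440, 0.322), RR gives ψ = 0.642, H_out = 23.465 kJ/mol
  T = 345.1 K: K = (1.964, 0.259), RR gives ψ = 0.433, H_out = 15.459 kJ/mol
  T = 337.8 K: K = (1.750, 0.231), RR gives ψ = 0.289, H_out = 10.083 kJ/mol
  T = 334.1 K: K = (1.647, 0.218), RR gives ψ = 0.194, H_out = 6.625 kJ/mol
  T = 332.3 K: K = (1.599, 0.211), RR gives ψ = 0.140, H_out = 4.669 kJ/mol
Linear interpolation between T = 330.5 (H_out = 2.478) and T = 332.3 (H_out = 4.669) on hF = 3.971 gives T ≈ 331.7 K, at which ψ = 0.12.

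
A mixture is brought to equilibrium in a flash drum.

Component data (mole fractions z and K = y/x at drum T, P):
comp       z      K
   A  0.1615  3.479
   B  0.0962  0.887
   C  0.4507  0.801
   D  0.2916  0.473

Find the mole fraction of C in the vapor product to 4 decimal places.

Rachford–Rice: g(β) = Σ zᵢ(Kᵢ−1)/(1+β(Kᵢ−1)) = 0.
Check two-phase: ΣzᵢKᵢ = 1.1461 > 1 and Σzᵢ/Kᵢ = 1.3340 > 1, so g(0) = 0.1461 > 0 and g(1) = -0.3340 < 0.
Iterate (Newton) starting at β = 0.65:
  β = 0.6500: g = -0.19517, g' = -0.3579 → β = 0.1046
  β = 0.1046: g = 0.05265, g' = -0.7363 → β = 0.1762
  β = 0.1762: g = 0.00523, g' = -0.5997 → β = 0.1849
  β = 0.1849: g = 0.00006, g' = -0.5866 → β = 0.1850
Converged at β = 0.1850.
Compositions from xᵢ = zᵢ/(1+β(Kᵢ−1)), yᵢ = Kᵢxᵢ:
  A: x = 0.1107, y = 0.3852
  B: x = 0.0983, y = 0.0872
  C: x = 0.4679, y = 0.3748
  D: x = 0.3231, y = 0.1528

y_C = 0.3748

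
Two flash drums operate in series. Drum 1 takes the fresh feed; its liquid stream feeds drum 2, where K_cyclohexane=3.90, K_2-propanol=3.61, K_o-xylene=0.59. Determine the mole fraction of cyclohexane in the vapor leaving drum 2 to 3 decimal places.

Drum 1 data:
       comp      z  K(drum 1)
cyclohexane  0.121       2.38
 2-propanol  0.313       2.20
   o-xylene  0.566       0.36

y_cyclohexane (drum 2) = 0.134

Drum 1:
Let ψ₁ = V/F and solve Σ zᵢ(Kᵢ−1)/(1+ψ₁(Kᵢ−1)) = 0.
g(0) = ΣzᵢKᵢ − 1 = 0.180 and g(1) = 1 − Σzᵢ/Kᵢ = -0.765, so a root lies in (0, 1).
Newton iteration, ψ₁⁰ = 0.5:
  ψ₁ = 0.500: g = -0.1992, g' = -0.758 → ψ₁ = 0.237
  ψ₁ = 0.237: g = -0.0090, g' = -0.726 → ψ₁ = 0.225
Converged at ψ₁ = 0.225.
Drum-1 compositions:
  cyclohexane: x = 0.092, y = 0.220
  2-propanol: x = 0.246, y = 0.542
  o-xylene: x = 0.661, y = 0.238
Drum-2 feed = drum-1 liquid: z₂ = (0.0923, 0.2465, 0.6612).
Drum 2:
Newton–Raphson from ψ₂ = 0.5:
  ψ₂ = 0.500: g = 0.0474, g' = -0.621 → ψ₂ = 0.576
  ψ₂ = 0.576: g = 0.0022, g' = -0.567 → ψ₂ = 0.580
Converged at ψ₂ = 0.580.
  cyclohexane: x = 0.034, y = 0.134
  2-propanol: x = 0.098, y = 0.354
  o-xylene: x = 0.868, y = 0.512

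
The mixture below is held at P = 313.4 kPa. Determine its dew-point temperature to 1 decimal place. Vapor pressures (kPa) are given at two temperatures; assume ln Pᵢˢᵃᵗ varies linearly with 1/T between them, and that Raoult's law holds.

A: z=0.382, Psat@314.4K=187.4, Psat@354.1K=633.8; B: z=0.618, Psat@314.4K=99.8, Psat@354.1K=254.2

Dew-point temperature: Σzᵢ·P/Pᵢˢᵃᵗ(T) = 1. Interpolate ln Pᵢˢᵃᵗ = aᵢ + bᵢ/T.
  T = 314.4 K: ΣzᵢP/Pᵢˢᵃᵗ = 2.5795
  T = 354.1 K: ΣzᵢP/Pᵢˢᵃᵗ = 0.9508
  T = 334.2 K: ΣzᵢP/Pᵢˢᵃᵗ = 1.5196
  T = 344.1 K: ΣzᵢP/Pᵢˢᵃᵗ = 1.1949
  T = 349.1 K: ΣzᵢP/Pᵢˢᵃᵗ = 1.0641
  T = 351.6 K: ΣzᵢP/Pᵢˢᵃᵗ = 1.0054
Interpolating between 351.6 K and 354.1 K gives T ≈ 351.8 K.

T = 351.8 K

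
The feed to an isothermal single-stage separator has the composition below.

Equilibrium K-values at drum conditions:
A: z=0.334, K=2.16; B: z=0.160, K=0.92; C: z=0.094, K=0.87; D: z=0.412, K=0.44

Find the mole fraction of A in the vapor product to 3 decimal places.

y_A = 0.552

Rachford–Rice: g(ψ) = Σ zᵢ(Kᵢ−1)/(1+ψ(Kᵢ−1)) = 0.
g(0) = ΣzᵢKᵢ − 1 = 0.132 and g(1) = 1 − Σzᵢ/Kᵢ = -0.373, so a root lies in (0, 1).
Newton iteration, ψ⁰ = 0.5:
  ψ = 0.500: g = -0.1016, g' = -0.432 → ψ = 0.265
  ψ = 0.265: g = -0.0002, g' = -0.444 → ψ = 0.264
Converged at ψ = 0.264.
Compositions from xᵢ = zᵢ/(1+ψ(Kᵢ−1)), yᵢ = Kᵢxᵢ:
  A: x = 0.256, y = 0.552
  B: x = 0.163, y = 0.150
  C: x = 0.097, y = 0.085
  D: x = 0.484, y = 0.213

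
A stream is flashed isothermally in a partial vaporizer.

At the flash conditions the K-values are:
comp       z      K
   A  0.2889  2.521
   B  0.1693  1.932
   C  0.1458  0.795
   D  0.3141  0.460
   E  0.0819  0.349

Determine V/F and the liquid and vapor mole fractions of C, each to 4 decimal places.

V/F = 0.5232, x_C = 0.1633, y_C = 0.1298

Material balance + equilibrium reduce to Σ zᵢ(Kᵢ−1)/(1+V/F(Kᵢ−1)) = 0.
Feasibility: ΣzᵢKᵢ = 1.3444, Σzᵢ/Kᵢ = 1.3031 — both > 1, two phases present.
Iterate (Newton) starting at V/F = 0.5:
  V/F = 0.5000: g = 0.01253, g' = -0.5398 → V/F = 0.5232
Converged at V/F = 0.5232.
Compositions from xᵢ = zᵢ/(1+V/F(Kᵢ−1)), yᵢ = Kᵢxᵢ:
  A: x = 0.1609, y = 0.4056
  B: x = 0.1138, y = 0.2199
  C: x = 0.1633, y = 0.1298
  D: x = 0.4378, y = 0.2014
  E: x = 0.1242, y = 0.0433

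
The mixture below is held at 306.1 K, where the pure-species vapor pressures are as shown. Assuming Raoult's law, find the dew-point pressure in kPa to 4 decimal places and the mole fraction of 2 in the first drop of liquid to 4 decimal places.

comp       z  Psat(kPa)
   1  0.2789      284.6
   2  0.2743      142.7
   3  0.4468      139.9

At the dew point ψ → 1, so Σzᵢ/Kᵢ = 1 with Kᵢ = Pᵢˢᵃᵗ/P ⇒ 1/P = Σzᵢ/Pᵢˢᵃᵗ.
1/P = 0.2789/284.6 + 0.2743/142.7 + 0.4468/139.9 = 0.0060959 ⇒ P = 164.0448 kPa
xᵢ = zᵢP/Pᵢˢᵃᵗ ⇒ x_2 = 0.2743·164.0448/142.7 = 0.3153

Pdew = 164.0448 kPa, x_2 = 0.3153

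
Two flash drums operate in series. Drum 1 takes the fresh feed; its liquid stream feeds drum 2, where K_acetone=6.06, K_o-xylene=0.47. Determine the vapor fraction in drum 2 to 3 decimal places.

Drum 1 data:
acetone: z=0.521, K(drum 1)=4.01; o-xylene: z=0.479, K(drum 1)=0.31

Drum 1:
Let ψ₁ = V/F and solve Σ zᵢ(Kᵢ−1)/(1+ψ₁(Kᵢ−1)) = 0.
Feasibility: ΣzᵢKᵢ = 2.238, Σzᵢ/Kᵢ = 1.675 — both > 1, two phases present.
Binary case is linear: z₁(K₁−1)(1+ψ₁(K₂−1)) + z₂(K₂−1)(1+ψ₁(K₁−1)) = 0
⇒ ψ₁ = [z₁(K₁−1)+z₂(K₂−1)] / [−(K₁−1)(K₂−1)] = 1.2377/2.0769 = 0.596
Drum-1 compositions:
  acetone: x = 0.186, y = 0.748
  o-xylene: x = 0.814, y = 0.252
Drum-2 feed = drum-1 liquid: z₂ = (0.1865, 0.8135).
Drum 2:
Material balance + equilibrium reduce to Σ zᵢ(Kᵢ−1)/(1+ψ₂(Kᵢ−1)) = 0.
g(0) = ΣzᵢKᵢ − 1 = 0.512 and g(1) = 1 − Σzᵢ/Kᵢ = -0.762, so a root lies in (0, 1).
Binary case is linear: z₁(K₁−1)(1+ψ₂(K₂−1)) + z₂(K₂−1)(1+ψ₂(K₁−1)) = 0
⇒ ψ₂ = [z₁(K₁−1)+z₂(K₂−1)] / [−(K₁−1)(K₂−1)] = 0.5125/2.6818 = 0.191
  acetone: x = 0.095, y = 0.575
  o-xylene: x = 0.905, y = 0.425

V/F (drum 2) = 0.191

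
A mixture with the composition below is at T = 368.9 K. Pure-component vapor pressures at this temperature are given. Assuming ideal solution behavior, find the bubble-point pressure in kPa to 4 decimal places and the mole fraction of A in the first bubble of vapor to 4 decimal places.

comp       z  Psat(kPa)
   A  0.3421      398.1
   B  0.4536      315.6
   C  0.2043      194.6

At the bubble point ψ → 0, so ΣzᵢKᵢ = 1 with Kᵢ = Pᵢˢᵃᵗ/P ⇒ P = ΣzᵢPᵢˢᵃᵗ.
P = 0.3421·398.1 + 0.4536·315.6 + 0.2043·194.6 = 319.1030 kPa
yᵢ = zᵢPᵢˢᵃᵗ/P ⇒ y_A = 0.3421·398.1/319.1030 = 0.4268

Pbub = 319.1030 kPa, y_A = 0.4268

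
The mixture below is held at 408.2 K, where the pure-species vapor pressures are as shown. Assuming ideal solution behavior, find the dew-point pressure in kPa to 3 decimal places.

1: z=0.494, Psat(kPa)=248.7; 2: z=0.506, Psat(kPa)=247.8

Pdew = 248.244 kPa

At the dew point ψ → 1, so Σzᵢ/Kᵢ = 1 with Kᵢ = Pᵢˢᵃᵗ/P ⇒ 1/P = Σzᵢ/Pᵢˢᵃᵗ.
1/P = 0.494/248.7 + 0.506/247.8 = 0.004028 ⇒ P = 248.244 kPa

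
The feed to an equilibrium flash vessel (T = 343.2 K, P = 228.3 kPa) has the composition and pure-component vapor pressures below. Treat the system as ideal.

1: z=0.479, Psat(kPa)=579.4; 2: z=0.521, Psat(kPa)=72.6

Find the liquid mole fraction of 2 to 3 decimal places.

x_2 = 0.693

Raoult's law: Kᵢ = Pᵢˢᵃᵗ/P = Pᵢˢᵃᵗ/228.3.
  K_1 = 579.4/228.3 = 2.53789, K_2 = 72.6/228.3 = 0.31800
Binary case is linear: z₁(K₁−1)(1+ψ(K₂−1)) + z₂(K₂−1)(1+ψ(K₁−1)) = 0
⇒ ψ = [z₁(K₁−1)+z₂(K₂−1)] / [−(K₁−1)(K₂−1)] = 0.3813/1.0488 = 0.364
Compositions from xᵢ = zᵢ/(1+ψ(Kᵢ−1)), yᵢ = Kᵢxᵢ:
  1: x = 0.307, y = 0.780
  2: x = 0.693, y = 0.220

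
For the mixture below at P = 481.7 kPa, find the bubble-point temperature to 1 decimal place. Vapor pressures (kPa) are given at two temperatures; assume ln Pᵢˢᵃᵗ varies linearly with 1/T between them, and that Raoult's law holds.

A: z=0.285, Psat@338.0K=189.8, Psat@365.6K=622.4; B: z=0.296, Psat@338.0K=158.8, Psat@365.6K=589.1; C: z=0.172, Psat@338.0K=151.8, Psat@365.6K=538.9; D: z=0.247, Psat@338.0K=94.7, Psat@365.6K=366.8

Bubble-point temperature: ΣzᵢPᵢˢᵃᵗ(T) = P. Interpolate ln Pᵢˢᵃᵗ = aᵢ + bᵢ/T.
  T = 338.0 K: ΣzᵢPᵢˢᵃᵗ = 150.60 kPa
  T = 365.6 K: ΣzᵢPᵢˢᵃᵗ = 535.05 kPa
  T = 351.8 K: ΣzᵢPᵢˢᵃᵗ = 290.86 kPa
  T = 358.7 K: ΣzᵢPᵢˢᵃᵗ = 396.77 kPa
  T = 362.1 K: ΣzᵢPᵢˢᵃᵗ = 460.39 kPa
  T = 363.9 K: ΣzᵢPᵢˢᵃᵗ = 497.56 kPa
Interpolating between 362.1 K and 363.9 K gives T ≈ 363.1 K.

T = 363.1 K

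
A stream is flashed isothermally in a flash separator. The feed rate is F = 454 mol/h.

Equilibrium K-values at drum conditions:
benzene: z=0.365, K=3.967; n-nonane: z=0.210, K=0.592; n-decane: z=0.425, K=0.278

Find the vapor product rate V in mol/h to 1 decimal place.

Material balance + equilibrium reduce to Σ zᵢ(Kᵢ−1)/(1+ψ(Kᵢ−1)) = 0.
Feasibility: ΣzᵢKᵢ = 1.690, Σzᵢ/Kᵢ = 1.976 — both > 1, two phases present.
Iterate (Newton) starting at ψ = 0.5:
  ψ = 0.500: g = -0.1518, g' = -1.119 → ψ = 0.364
  ψ = 0.364: g = 0.0034, g' = -1.198 → ψ = 0.367
Converged at ψ = 0.367.
Then V = ψ·F = 0.3672·454 = 166.7 mol/h and L = F − V = 287.3 mol/h.

V = 166.7 mol/h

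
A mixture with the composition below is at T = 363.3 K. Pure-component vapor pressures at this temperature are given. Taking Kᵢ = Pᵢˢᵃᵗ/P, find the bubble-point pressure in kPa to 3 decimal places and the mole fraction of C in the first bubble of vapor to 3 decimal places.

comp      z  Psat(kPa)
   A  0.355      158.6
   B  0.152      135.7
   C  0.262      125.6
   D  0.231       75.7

At the bubble point ψ → 0, so ΣzᵢKᵢ = 1 with Kᵢ = Pᵢˢᵃᵗ/P ⇒ P = ΣzᵢPᵢˢᵃᵗ.
P = 0.355·158.6 + 0.152·135.7 + 0.262·125.6 + 0.231·75.7 = 127.323 kPa
yᵢ = zᵢPᵢˢᵃᵗ/P ⇒ y_C = 0.262·125.6/127.323 = 0.258

Pbub = 127.323 kPa, y_C = 0.258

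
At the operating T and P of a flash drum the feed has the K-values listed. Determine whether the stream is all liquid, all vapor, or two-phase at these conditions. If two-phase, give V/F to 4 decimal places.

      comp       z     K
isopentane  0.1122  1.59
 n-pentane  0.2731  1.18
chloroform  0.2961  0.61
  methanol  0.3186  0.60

all liquid

ΣzᵢKᵢ = 0.8724; Σzᵢ/Kᵢ = 1.3184.
Since ΣzᵢKᵢ < 1 the mixture is below its bubble point — single liquid phase.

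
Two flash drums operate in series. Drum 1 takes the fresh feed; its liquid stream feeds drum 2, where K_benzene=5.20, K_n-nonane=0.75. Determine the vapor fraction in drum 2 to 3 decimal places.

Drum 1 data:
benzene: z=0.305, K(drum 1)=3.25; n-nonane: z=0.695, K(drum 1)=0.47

Drum 1:
Binary case is linear: z₁(K₁−1)(1+ψ₁(K₂−1)) + z₂(K₂−1)(1+ψ₁(K₁−1)) = 0
⇒ ψ₁ = [z₁(K₁−1)+z₂(K₂−1)] / [−(K₁−1)(K₂−1)] = 0.3179/1.1925 = 0.267
Drum-1 compositions:
  benzene: x = 0.191, y = 0.620
  n-nonane: x = 0.809, y = 0.380
Drum-2 feed = drum-1 liquid: z₂ = (0.1906, 0.8094).
Drum 2:
Rachford–Rice: g(ψ₂) = Σ zᵢ(Kᵢ−1)/(1+ψ₂(Kᵢ−1)) = 0.
g(0) = ΣzᵢKᵢ − 1 = 0.598 and g(1) = 1 − Σzᵢ/Kᵢ = -0.116, so a root lies in (0, 1).
Newton–Raphson from ψ₂ = 0.5:
  ψ₂ = 0.500: g = 0.0271, g' = -0.416 → ψ₂ = 0.565
  ψ₂ = 0.565: g = 0.0018, g' = -0.364 → ψ₂ = 0.570
Converged at ψ₂ = 0.570.
  benzene: x = 0.056, y = 0.292
  n-nonane: x = 0.944, y = 0.708

V/F (drum 2) = 0.570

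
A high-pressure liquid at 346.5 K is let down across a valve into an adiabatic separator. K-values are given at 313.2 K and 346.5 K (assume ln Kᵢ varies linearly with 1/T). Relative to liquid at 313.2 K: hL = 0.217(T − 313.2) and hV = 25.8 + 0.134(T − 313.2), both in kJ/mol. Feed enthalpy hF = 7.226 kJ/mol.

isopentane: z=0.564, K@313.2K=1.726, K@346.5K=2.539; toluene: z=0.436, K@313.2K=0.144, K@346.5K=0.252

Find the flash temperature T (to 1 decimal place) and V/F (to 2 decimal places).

T = 322.2 K, V/F = 0.21

Adiabatic flash: solve Rachford–Rice at each trial T, then check hF = ψ·hV(T) + (1−ψ)·hL(T).
  T = 313.2 K: K = (1.726, 0.144), RR gives ψ = 0.058, H_out = 1.505 kJ/mol
  T = 346.5 K: K = (2.539, 0.252), RR gives ψ = 0.471, H_out = 18.069 kJ/mol
  T = 329.9 K: K = (2.115, 0.193), RR gives ψ = 0.308, H_out = 11.148 kJ/mol
  T = 321.5 K: K = (1.915, 0.167), RR gives ψ = 0.201, H_out = 6.839 kJ/mol
  T = 325.7 K: K = (2.014, 0.180), RR gives ψ = 0.258, H_out = 9.094 kJ/mol
  T = 323.6 K: K = (1.964, 0.174), RR gives ψ = 0.230, H_out = 7.995 kJ/mol
Linear interpolation between T = 321.5 (H_out = 6.839) and T = 323.6 (H_out = 7.995) on hF = 7.226 gives T ≈ 322.2 K, at which ψ = 0.21.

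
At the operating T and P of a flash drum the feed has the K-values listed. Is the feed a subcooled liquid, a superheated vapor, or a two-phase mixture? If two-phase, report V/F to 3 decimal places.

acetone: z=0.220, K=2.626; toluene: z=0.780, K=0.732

two-phase, V/F = 0.341

ΣzᵢKᵢ = 1.149; Σzᵢ/Kᵢ = 1.149.
Both exceed 1, so a two-phase solution exists.
Material balance + equilibrium reduce to Σ zᵢ(Kᵢ−1)/(1+ψ(Kᵢ−1)) = 0.
Binary case is linear: z₁(K₁−1)(1+ψ(K₂−1)) + z₂(K₂−1)(1+ψ(K₁−1)) = 0
⇒ ψ = [z₁(K₁−1)+z₂(K₂−1)] / [−(K₁−1)(K₂−1)] = 0.1487/0.4358 = 0.341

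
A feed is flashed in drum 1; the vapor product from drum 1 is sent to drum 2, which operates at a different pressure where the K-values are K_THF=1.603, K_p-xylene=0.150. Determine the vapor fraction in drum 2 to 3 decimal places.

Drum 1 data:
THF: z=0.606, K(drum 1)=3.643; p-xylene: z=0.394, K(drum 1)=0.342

Drum 1:
Iterate (Newton) starting at ψ₁ = 0.66:
  ψ₁ = 0.660: g = 0.1253, g' = -1.095 → ψ₁ = 0.774
  ψ₁ = 0.774: g = -0.0030, g' = -1.165 → ψ₁ = 0.772
Converged at ψ₁ = 0.772.
Drum-1 compositions:
  THF: x = 0.199, y = 0.726
  p-xylene: x = 0.801, y = 0.274
Drum-2 feed = drum-1 vapor: z₂ = (0.7262, 0.2738).
Drum 2:
Rachford–Rice: g(ψ₂) = Σ zᵢ(Kᵢ−1)/(1+ψ₂(Kᵢ−1)) = 0.
g(0) = ΣzᵢKᵢ − 1 = 0.205 and g(1) = 1 − Σzᵢ/Kᵢ = -1.279, so a root lies in (0, 1).
Iterate (Newton) starting at ψ₂ = 0.5:
  ψ₂ = 0.500: g = -0.0683, g' = -0.754 → ψ₂ = 0.409
  ψ₂ = 0.409: g = -0.0058, g' = -0.635 → ψ₂ = 0.400
Converged at ψ₂ = 0.400.
  THF: x = 0.585, y = 0.938
  p-xylene: x = 0.415, y = 0.062

V/F (drum 2) = 0.400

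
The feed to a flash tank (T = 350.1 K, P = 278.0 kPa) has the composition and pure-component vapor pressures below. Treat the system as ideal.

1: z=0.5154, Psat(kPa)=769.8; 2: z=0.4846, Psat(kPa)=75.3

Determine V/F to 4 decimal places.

V/F = 0.4329

Raoult's law: Kᵢ = Pᵢˢᵃᵗ/P = Pᵢˢᵃᵗ/278.0.
  K_1 = 769.8/278.0 = 2.769065, K_2 = 75.3/278.0 = 0.270863
Material balance + equilibrium reduce to Σ zᵢ(Kᵢ−1)/(1+V/F(Kᵢ−1)) = 0.
Check two-phase: ΣzᵢKᵢ = 1.5584 > 1 and Σzᵢ/Kᵢ = 1.9752 > 1, so g(0) = 0.5584 > 0 and g(1) = -0.9752 < 0.
Newton iteration, V/F⁰ = 0.5:
  V/F = 0.5000: g = -0.07224, g' = -1.0922 → V/F = 0.4339
  V/F = 0.4339: g = -0.00099, g' = -1.0675 → V/F = 0.4329
Converged at V/F = 0.4329.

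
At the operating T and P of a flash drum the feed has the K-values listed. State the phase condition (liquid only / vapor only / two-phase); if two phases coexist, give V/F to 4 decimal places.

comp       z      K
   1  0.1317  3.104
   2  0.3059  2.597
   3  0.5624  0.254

ΣzᵢKᵢ = 1.3461; Σzᵢ/Kᵢ = 2.3744.
Both exceed 1, so a two-phase solution exists.
Rachford–Rice: g(ψ) = Σ zᵢ(Kᵢ−1)/(1+ψ(Kᵢ−1)) = 0.
Newton iteration, ψ⁰ = 0.5:
  ψ = 0.5000: g = -0.26247, g' = -1.1758 → ψ = 0.2768
  ψ = 0.2768: g = -0.01481, g' = -1.1051 → ψ = 0.2634
Converged at ψ = 0.2634.

two-phase, V/F = 0.2634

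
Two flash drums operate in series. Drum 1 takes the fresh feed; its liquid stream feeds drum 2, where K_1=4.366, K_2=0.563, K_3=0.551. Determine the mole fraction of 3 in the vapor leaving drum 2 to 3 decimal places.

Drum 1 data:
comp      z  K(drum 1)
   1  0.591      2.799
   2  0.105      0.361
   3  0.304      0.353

Drum 1:
Let ψ₁ = V/F and solve Σ zᵢ(Kᵢ−1)/(1+ψ₁(Kᵢ−1)) = 0.
Feasibility: ΣzᵢKᵢ = 1.799, Σzᵢ/Kᵢ = 1.363 — both > 1, two phases present.
Newton iteration, ψ₁⁰ = 0.46:
  ψ₁ = 0.460: g = 0.2067, g' = -0.917 → ψ₁ = 0.686
  ψ₁ = 0.686: g = 0.0032, g' = -0.930 → ψ₁ = 0.689
Converged at ψ₁ = 0.689.
Drum-1 compositions:
  1: x = 0.264, y = 0.739
  2: x = 0.188, y = 0.068
  3: x = 0.549, y = 0.194
Drum-2 feed = drum-1 liquid: z₂ = (0.2639, 0.1876, 0.5485).
Drum 2:
Rachford–Rice: g(ψ₂) = Σ zᵢ(Kᵢ−1)/(1+ψ₂(Kᵢ−1)) = 0.
Check two-phase: ΣzᵢKᵢ = 1.560 > 1 and Σzᵢ/Kᵢ = 1.389 > 1, so g(0) = 0.560 > 0 and g(1) = -0.389 < 0.
Newton iteration, ψ₂⁰ = 0.5:
  ψ₂ = 0.500: g = -0.0914, g' = -0.658 → ψ₂ = 0.361
  ψ₂ = 0.361: g = 0.0097, g' = -0.817 → ψ₂ = 0.373
Converged at ψ₂ = 0.373.
  1: x = 0.117, y = 0.511
  2: x = 0.224, y = 0.126
  3: x = 0.659, y = 0.363

y_3 (drum 2) = 0.363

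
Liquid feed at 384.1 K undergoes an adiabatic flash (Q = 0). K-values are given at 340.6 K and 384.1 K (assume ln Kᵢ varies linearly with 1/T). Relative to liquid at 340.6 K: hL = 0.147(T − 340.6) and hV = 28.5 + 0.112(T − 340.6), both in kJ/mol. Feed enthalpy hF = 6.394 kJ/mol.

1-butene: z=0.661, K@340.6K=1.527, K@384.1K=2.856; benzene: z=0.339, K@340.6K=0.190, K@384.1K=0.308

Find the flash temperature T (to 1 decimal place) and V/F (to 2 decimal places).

T = 342.0 K, V/F = 0.22

Adiabatic flash: solve Rachford–Rice at each trial T, then check hF = ψ·hV(T) + (1−ψ)·hL(T).
  T = 340.6 K: K = (1.527, 0.190), RR gives ψ = 0.173, H_out = 4.924 kJ/mol
  T = 384.1 K: K = (2.856, 0.308), RR gives ψ = 0.773, H_out = 27.236 kJ/mol
  T = 362.4 K: K = (2.129, 0.246), RR gives ψ = 0.576, H_out = 19.182 kJ/mol
  T = 351.5 K: K = (1.813, 0.217), RR gives ψ = 0.427, H_out = 13.605 kJ/mol
  T = 346.1 K: K = (1.667, 0.203), RR gives ψ = 0.322, H_out = 9.913 kJ/mol
  T = 343.4 K: K = (1.597, 0.197), RR gives ψ = 0.255, H_out = 7.666 kJ/mol
  T = 342.0 K: K = (1.562, 0.193), RR gives ψ = 0.216, H_out = 6.356 kJ/mol
Linear interpolation between T = 342.0 (H_out = 6.356) and T = 343.4 (H_out = 7.666) on hF = 6.394 gives T ≈ 342.0 K, at which ψ = 0.22.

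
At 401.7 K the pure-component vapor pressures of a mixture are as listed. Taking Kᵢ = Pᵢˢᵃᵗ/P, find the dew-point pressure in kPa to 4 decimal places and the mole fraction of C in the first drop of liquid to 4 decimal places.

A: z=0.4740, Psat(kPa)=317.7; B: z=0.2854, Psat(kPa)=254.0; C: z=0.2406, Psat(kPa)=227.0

Pdew = 272.0713 kPa, x_C = 0.2884

At the dew point ψ → 1, so Σzᵢ/Kᵢ = 1 with Kᵢ = Pᵢˢᵃᵗ/P ⇒ 1/P = Σzᵢ/Pᵢˢᵃᵗ.
1/P = 0.4740/317.7 + 0.2854/254.0 + 0.2406/227.0 = 0.0036755 ⇒ P = 272.0713 kPa
xᵢ = zᵢP/Pᵢˢᵃᵗ ⇒ x_C = 0.2406·272.0713/227.0 = 0.2884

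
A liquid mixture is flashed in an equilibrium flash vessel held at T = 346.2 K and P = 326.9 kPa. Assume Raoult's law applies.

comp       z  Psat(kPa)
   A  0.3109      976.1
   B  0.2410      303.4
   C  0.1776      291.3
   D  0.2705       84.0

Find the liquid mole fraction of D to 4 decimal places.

Raoult's law: Kᵢ = Pᵢˢᵃᵗ/P = Pᵢˢᵃᵗ/326.9.
  K_A = 976.1/326.9 = 2.985928, K_B = 303.4/326.9 = 0.928113, K_C = 291.3/326.9 = 0.891098, K_D = 84.0/326.9 = 0.256959
Rachford–Rice: g(V/F) = Σ zᵢ(Kᵢ−1)/(1+V/F(Kᵢ−1)) = 0.
g(0) = ΣzᵢKᵢ − 1 = 0.3798 and g(1) = 1 − Σzᵢ/Kᵢ = -0.6158, so a root lies in (0, 1).
Newton iteration, V/F⁰ = 0.3:
  V/F = 0.3000: g = 0.09056, g' = -0.7324 → V/F = 0.4237
  V/F = 0.4237: g = 0.00383, g' = -0.6834 → V/F = 0.4293
Converged at V/F = 0.4293.
Compositions from xᵢ = zᵢ/(1+V/F(Kᵢ−1)), yᵢ = Kᵢxᵢ:
  A: x = 0.1678, y = 0.5011
  B: x = 0.2487, y = 0.2308
  C: x = 0.1863, y = 0.1660
  D: x = 0.3972, y = 0.1021

x_D = 0.3972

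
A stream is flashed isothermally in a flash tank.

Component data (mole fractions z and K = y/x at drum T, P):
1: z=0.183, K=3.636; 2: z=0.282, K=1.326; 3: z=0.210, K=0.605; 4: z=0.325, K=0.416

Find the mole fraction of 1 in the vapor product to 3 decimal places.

Newton iteration, β⁰ = 0.5:
  β = 0.500: g = -0.0843, g' = -0.531 → β = 0.341
  β = 0.341: g = 0.0038, g' = -0.593 → β = 0.348
Converged at β = 0.348.
Compositions from xᵢ = zᵢ/(1+β(Kᵢ−1)), yᵢ = Kᵢxᵢ:
  1: x = 0.095, y = 0.347
  2: x = 0.253, y = 0.336
  3: x = 0.243, y = 0.147
  4: x = 0.408, y = 0.170

y_1 = 0.347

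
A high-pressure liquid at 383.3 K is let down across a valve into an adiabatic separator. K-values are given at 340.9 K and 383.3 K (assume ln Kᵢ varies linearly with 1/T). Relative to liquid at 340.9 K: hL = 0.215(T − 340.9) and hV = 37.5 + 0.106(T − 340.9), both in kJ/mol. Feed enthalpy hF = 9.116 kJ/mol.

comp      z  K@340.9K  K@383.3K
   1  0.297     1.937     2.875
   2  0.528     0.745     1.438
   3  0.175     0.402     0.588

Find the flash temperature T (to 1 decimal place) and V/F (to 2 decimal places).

T = 343.6 K, V/F = 0.23

Adiabatic flash: solve Rachford–Rice at each trial T, then check hF = ψ·hV(T) + (1−ψ)·hL(T).
  T = 340.9 K: K = (1.937, 0.745, 0.402), RR gives ψ = 0.115, H_out = 4.328 kJ/mol
  T = 383.3 K: K = (2.875, 1.438, 0.588), RR gives ψ = 1.000, H_out = 41.994 kJ/mol
  T = 362.1 K: K = (2.387, 1.055, 0.492), RR gives ψ = 1.000, H_out = 39.747 kJ/mol
  T = 351.5 K: K = (2.157, 0.891, 0.446), RR gives ψ = 0.586, H_out = 23.564 kJ/mol
  T = 346.2 K: K = (2.046, 0.816, 0.424), RR gives ψ = 0.340, H_out = 13.701 kJ/mol
  T = 343.5 K: K = (1.990, 0.779, 0.413), RR gives ψ = 0.223, H_out = 8.859 kJ/mol
  T = 344.9 K: K = (2.019, 0.798, 0.418), RR gives ψ = 0.283, H_out = 11.352 kJ/mol
Linear interpolation between T = 343.5 (H_out = 8.859) and T = 344.9 (H_out = 11.352) on hF = 9.116 gives T ≈ 343.6 K, at which ψ = 0.23.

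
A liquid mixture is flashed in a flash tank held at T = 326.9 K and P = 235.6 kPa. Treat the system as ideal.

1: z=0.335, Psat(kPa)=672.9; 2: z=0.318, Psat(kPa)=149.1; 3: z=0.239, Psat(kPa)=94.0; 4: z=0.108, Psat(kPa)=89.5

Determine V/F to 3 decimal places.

V/F = 0.315

Raoult's law: Kᵢ = Pᵢˢᵃᵗ/P = Pᵢˢᵃᵗ/235.6.
  K_1 = 672.9/235.6 = 2.85611, K_2 = 149.1/235.6 = 0.63285, K_3 = 94.0/235.6 = 0.39898, K_4 = 89.5/235.6 = 0.37988
Material balance + equilibrium reduce to Σ zᵢ(Kᵢ−1)/(1+V/F(Kᵢ−1)) = 0.
Check two-phase: ΣzᵢKᵢ = 1.294 > 1 and Σzᵢ/Kᵢ = 1.503 > 1, so g(0) = 0.294 > 0 and g(1) = -0.503 < 0.
Newton iteration, V/F⁰ = 0.34:
  V/F = 0.340: g = -0.0176, g' = -0.693 → V/F = 0.315
Converged at V/F = 0.315.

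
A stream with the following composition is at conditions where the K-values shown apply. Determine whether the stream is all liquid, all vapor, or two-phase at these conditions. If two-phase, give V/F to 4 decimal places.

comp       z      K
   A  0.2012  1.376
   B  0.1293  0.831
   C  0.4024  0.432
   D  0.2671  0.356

all liquid

ΣzᵢKᵢ = 0.6532; Σzᵢ/Kᵢ = 1.9836.
Since ΣzᵢKᵢ < 1 the mixture is below its bubble point — single liquid phase.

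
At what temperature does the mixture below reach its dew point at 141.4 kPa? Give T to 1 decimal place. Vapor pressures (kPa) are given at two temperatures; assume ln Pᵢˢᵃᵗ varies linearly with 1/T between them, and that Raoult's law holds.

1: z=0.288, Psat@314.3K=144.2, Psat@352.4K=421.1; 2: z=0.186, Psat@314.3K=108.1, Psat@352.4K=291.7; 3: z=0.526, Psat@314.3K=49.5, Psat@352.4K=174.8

Dew-point temperature: Σzᵢ·P/Pᵢˢᵃᵗ(T) = 1. Interpolate ln Pᵢˢᵃᵗ = aᵢ + bᵢ/T.
  T = 314.3 K: ΣzᵢP/Pᵢˢᵃᵗ = 2.0283
  T = 352.4 K: ΣzᵢP/Pᵢˢᵃᵗ = 0.6124
  T = 333.4 K: ΣzᵢP/Pᵢˢᵃᵗ = 1.0738
  T = 342.9 K: ΣzᵢP/Pᵢˢᵃᵗ = 0.8044
  T = 338.1 K: ΣzᵢP/Pᵢˢᵃᵗ = 0.9288
  T = 335.8 K: ΣzᵢP/Pᵢˢᵃᵗ = 0.9966
Interpolating between 333.4 K and 335.8 K gives T ≈ 335.7 K.

T = 335.7 K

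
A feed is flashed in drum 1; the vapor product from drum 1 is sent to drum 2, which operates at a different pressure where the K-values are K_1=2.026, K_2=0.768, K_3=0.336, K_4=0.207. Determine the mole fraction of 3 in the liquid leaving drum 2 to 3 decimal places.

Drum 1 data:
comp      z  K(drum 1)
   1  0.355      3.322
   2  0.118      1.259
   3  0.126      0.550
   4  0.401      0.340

x_3 (drum 2) = 0.134

Drum 1:
Let ψ₁ = V/F and solve Σ zᵢ(Kᵢ−1)/(1+ψ₁(Kᵢ−1)) = 0.
g(0) = ΣzᵢKᵢ − 1 = 0.534 and g(1) = 1 − Σzᵢ/Kᵢ = -0.609, so a root lies in (0, 1).
Newton iteration, ψ₁⁰ = 0.4:
  ψ₁ = 0.400: g = 0.0263, g' = -0.881 → ψ₁ = 0.430
Converged at ψ₁ = 0.430.
Drum-1 compositions:
  1: x = 0.178, y = 0.590
  2: x = 0.106, y = 0.134
  3: x = 0.156, y = 0.086
  4: x = 0.560, y = 0.190
Drum-2 feed = drum-1 vapor: z₂ = (0.5900, 0.1337, 0.0859, 0.1904).
Drum 2:
Newton iteration, ψ₂⁰ = 0.47:
  ψ₂ = 0.470: g = 0.0500, g' = -0.676 → ψ₂ = 0.544
  ψ₂ = 0.544: g = -0.0018, g' = -0.728 → ψ₂ = 0.541
Converged at ψ₂ = 0.541.
  1: x = 0.379, y = 0.768
  2: x = 0.153, y = 0.117
  3: x = 0.134, y = 0.045
  4: x = 0.334, y = 0.069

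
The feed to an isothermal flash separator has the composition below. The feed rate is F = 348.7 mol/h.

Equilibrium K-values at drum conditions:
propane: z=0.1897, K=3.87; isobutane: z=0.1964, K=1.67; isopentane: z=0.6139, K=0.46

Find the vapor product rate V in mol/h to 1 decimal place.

V = 107.6 mol/h

Let β = V/F and solve Σ zᵢ(Kᵢ−1)/(1+β(Kᵢ−1)) = 0.
Check two-phase: ΣzᵢKᵢ = 1.3445 > 1 and Σzᵢ/Kᵢ = 1.5012 > 1, so g(0) = 0.3445 > 0 and g(1) = -0.5012 < 0.
Newton iteration, β⁰ = 0.5:
  β = 0.5000: g = -0.13196, g' = -0.6489 → β = 0.2966
  β = 0.2966: g = 0.00910, g' = -0.7710 → β = 0.3085
  β = 0.3085: g = 0.00008, g' = -0.7579 → β = 0.3086
Converged at β = 0.3086.
Then V = β·F = 0.3086·348.7 = 107.6 mol/h and L = F − V = 241.1 mol/h.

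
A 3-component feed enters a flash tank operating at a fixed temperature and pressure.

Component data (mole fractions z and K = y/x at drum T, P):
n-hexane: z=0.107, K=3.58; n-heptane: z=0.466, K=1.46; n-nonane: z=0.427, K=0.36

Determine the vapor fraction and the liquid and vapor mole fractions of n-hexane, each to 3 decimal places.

Newton iteration, ψ⁰ = 0.5:
  ψ = 0.500: g = -0.1071, g' = -0.579 → ψ = 0.315
  ψ = 0.315: g = -0.0029, g' = -0.566 → ψ = 0.310
Converged at ψ = 0.310.
Compositions from xᵢ = zᵢ/(1+ψ(Kᵢ−1)), yᵢ = Kᵢxᵢ:
  n-hexane: x = 0.059, y = 0.213
  n-heptane: x = 0.408, y = 0.595
  n-nonane: x = 0.533, y = 0.192

ψ = 0.310, x_n-hexane = 0.059, y_n-hexane = 0.213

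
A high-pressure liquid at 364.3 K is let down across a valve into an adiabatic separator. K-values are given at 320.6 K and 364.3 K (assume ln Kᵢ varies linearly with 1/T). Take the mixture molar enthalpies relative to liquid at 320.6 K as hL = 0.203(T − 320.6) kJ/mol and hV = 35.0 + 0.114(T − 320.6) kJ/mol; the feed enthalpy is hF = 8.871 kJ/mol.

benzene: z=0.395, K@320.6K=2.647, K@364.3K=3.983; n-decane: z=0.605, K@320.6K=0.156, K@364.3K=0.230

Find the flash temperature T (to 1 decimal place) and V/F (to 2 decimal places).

T = 333.9 K, V/F = 0.18

Adiabatic flash: solve Rachford–Rice at each trial T, then check hF = ψ·hV(T) + (1−ψ)·hL(T).
  T = 320.6 K: K = (2.647, 0.156), RR gives ψ = 0.101, H_out = 3.524 kJ/mol
  T = 364.3 K: K = (3.983, 0.230), RR gives ψ = 0.310, H_out = 18.521 kJ/mol
  T = 342.5 K: K = (3.291, 0.192), RR gives ψ = 0.225, H_out = 11.873 kJ/mol
  T = 331.6 K: K = (2.964, 0.174), RR gives ψ = 0.170, H_out = 8.014 kJ/mol
  T = 337.1 K: K = (3.127, 0.183), RR gives ψ = 0.199, H_out = 10.020 kJ/mol
  T = 334.4 K: K = (3.047, 0.178), RR gives ψ = 0.185, H_out = 9.052 kJ/mol
  T = 333.0 K: K = (3.005, 0.176), RR gives ψ = 0.178, H_out = 8.537 kJ/mol
Linear interpolation between T = 333.0 (H_out = 8.537) and T = 334.4 (H_out = 9.052) on hF = 8.871 gives T ≈ 333.9 K, at which ψ = 0.18.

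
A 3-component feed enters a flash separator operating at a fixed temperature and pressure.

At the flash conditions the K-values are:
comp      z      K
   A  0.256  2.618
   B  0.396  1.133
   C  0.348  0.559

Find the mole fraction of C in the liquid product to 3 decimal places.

Material balance + equilibrium reduce to Σ zᵢ(Kᵢ−1)/(1+V/F(Kᵢ−1)) = 0.
Feasibility: ΣzᵢKᵢ = 1.313, Σzᵢ/Kᵢ = 1.070 — both > 1, two phases present.
Iterate (Newton) starting at V/F = 0.42:
  V/F = 0.420: g = 0.1081, g' = -0.346 → V/F = 0.733
  V/F = 0.733: g = 0.0108, g' = -0.294 → V/F = 0.769
Converged at V/F = 0.769.
Compositions from xᵢ = zᵢ/(1+V/F(Kᵢ−1)), yᵢ = Kᵢxᵢ:
  A: x = 0.114, y = 0.299
  B: x = 0.359, y = 0.407
  C: x = 0.527, y = 0.294

x_C = 0.527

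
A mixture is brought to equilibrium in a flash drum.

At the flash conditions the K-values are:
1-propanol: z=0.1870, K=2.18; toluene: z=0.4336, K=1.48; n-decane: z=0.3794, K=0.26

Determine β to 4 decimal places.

Rachford–Rice: g(β) = Σ zᵢ(Kᵢ−1)/(1+β(Kᵢ−1)) = 0.
Check two-phase: ΣzᵢKᵢ = 1.1480 > 1 and Σzᵢ/Kᵢ = 1.8380 > 1, so g(0) = 0.1480 > 0 and g(1) = -0.8380 < 0.
Newton–Raphson from β = 0.65:
  β = 0.6500: g = -0.25744, g' = -0.9127 → β = 0.3679
  β = 0.3679: g = -0.05506, g' = -0.5911 → β = 0.2748
  β = 0.2748: g = -0.00192, g' = -0.5538 → β = 0.2713
Converged at β = 0.2713.

β = 0.2713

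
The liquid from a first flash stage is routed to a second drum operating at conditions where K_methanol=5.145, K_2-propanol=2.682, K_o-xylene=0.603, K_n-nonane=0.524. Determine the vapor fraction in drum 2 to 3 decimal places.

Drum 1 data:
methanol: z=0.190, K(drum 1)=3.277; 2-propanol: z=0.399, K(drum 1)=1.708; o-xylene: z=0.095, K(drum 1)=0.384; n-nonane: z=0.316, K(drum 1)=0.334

V/F (drum 2) = 0.525

Drum 1:
Rachford–Rice: g(ψ₁) = Σ zᵢ(Kᵢ−1)/(1+ψ₁(Kᵢ−1)) = 0.
g(0) = ΣzᵢKᵢ − 1 = 0.446 and g(1) = 1 − Σzᵢ/Kᵢ = -0.485, so a root lies in (0, 1).
Newton–Raphson from ψ₁ = 0.68:
  ψ₁ = 0.680: g = -0.1249, g' = -0.818 → ψ₁ = 0.527
  ψ₁ = 0.527: g = -0.0087, g' = -0.721 → ψ₁ = 0.515
Converged at ψ₁ = 0.515.
Drum-1 compositions:
  methanol: x = 0.087, y = 0.287
  2-propanol: x = 0.292, y = 0.499
  o-xylene: x = 0.139, y = 0.053
  n-nonane: x = 0.481, y = 0.161
Drum-2 feed = drum-1 liquid: z₂ = (0.0874, 0.2924, 0.1392, 0.4810).
Drum 2:
Iterate (Newton) starting at ψ₂ = 0.5:
  ψ₂ = 0.500: g = 0.0157, g' = -0.625 → ψ₂ = 0.525
Converged at ψ₂ = 0.525.
  methanol: x = 0.028, y = 0.142
  2-propanol: x = 0.155, y = 0.416
  o-xylene: x = 0.176, y = 0.106
  n-nonane: x = 0.641, y = 0.336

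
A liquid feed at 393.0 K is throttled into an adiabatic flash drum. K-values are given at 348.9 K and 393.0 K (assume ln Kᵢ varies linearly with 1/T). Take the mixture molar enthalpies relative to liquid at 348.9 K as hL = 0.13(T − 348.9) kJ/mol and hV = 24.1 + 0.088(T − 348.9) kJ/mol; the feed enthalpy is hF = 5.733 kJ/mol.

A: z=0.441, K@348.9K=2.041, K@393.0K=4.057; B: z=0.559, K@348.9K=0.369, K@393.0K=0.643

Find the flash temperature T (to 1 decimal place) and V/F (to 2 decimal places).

Adiabatic flash: solve Rachford–Rice at each trial T, then check hF = ψ·hV(T) + (1−ψ)·hL(T).
  T = 348.9 K: K = (2.041, 0.369), RR gives ψ = 0.162, H_out = 3.902 kJ/mol
  T = 393.0 K: K = (4.057, 0.643), RR gives ψ = 1.000, H_out = 27.981 kJ/mol
  T = 370.9 K: K = (2.935, 0.495), RR gives ψ = 0.584, H_out = 16.398 kJ/mol
  T = 359.9 K: K = (2.461, 0.429), RR gives ψ = 0.390, H_out = 10.650 kJ/mol
  T = 354.4 K: K = (2.244, 0.398), RR gives ψ = 0.284, H_out = 7.492 kJ/mol
  T = 351.6 K: K = (2.139, 0.383), RR gives ψ = 0.224, H_out = 5.734 kJ/mol
  T = 350.2 K: K = (2.088, 0.376), RR gives ψ = 0.193, H_out = 4.803 kJ/mol
Linear interpolation between T = 350.2 (H_out = 4.803) and T = 351.6 (H_out = 5.734) on hF = 5.733 gives T ≈ 351.6 K, at which ψ = 0.22.

T = 351.6 K, V/F = 0.22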